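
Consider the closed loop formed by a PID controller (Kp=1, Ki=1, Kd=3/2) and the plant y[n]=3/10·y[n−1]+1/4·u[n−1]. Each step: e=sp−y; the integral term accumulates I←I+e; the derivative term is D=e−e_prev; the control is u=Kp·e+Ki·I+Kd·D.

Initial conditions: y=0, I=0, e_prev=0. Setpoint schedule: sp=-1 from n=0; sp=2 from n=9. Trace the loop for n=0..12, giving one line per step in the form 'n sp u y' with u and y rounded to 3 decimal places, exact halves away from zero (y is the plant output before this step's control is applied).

0 -1 -3.500 0.000
1 -1 0.063 -0.875
2 -1 -3.573 -0.247
3 -1 -0.862 -0.967
4 -1 -3.591 -0.506
5 -1 -1.490 -1.050
6 -1 -3.524 -0.687
7 -1 -1.894 -1.087
8 -1 -3.413 -0.800
9 2 8.345 -1.093
10 2 -3.482 1.758
11 2 8.392 -0.343
12 2 -0.600 1.995

(exact arithmetic carried between steps; '≈' marks a value shown rounded to 6 d.p. or computed from one; I and e_prev carry over from the previous line; the table rounds u and y to 3 d.p., halves away from zero)
n=0: y=0, sp=-1, e=sp−y=-1; I=-1, D=e−e_prev=-1; u=1·(-1)+1·(-1)+3/2·(-1)=-3.5; next y=3/10·0+1/4·(-3.5)=-0.875
n=1: y=-0.875, sp=-1, e=sp−y=-0.125; I=-1.125, D=e−e_prev=0.875; u=1·(-0.125)+1·(-1.125)+3/2·0.875=0.0625; next y=3/10·(-0.875)+1/4·0.0625=-0.246875
n=2: y=-0.246875, sp=-1, e=sp−y=-0.753125; I=-1.878125, D=e−e_prev=-0.628125; u=1·(-0.753125)+1·(-1.878125)+3/2·(-0.628125)≈-3.573438; next y=3/10·(-0.246875)+1/4·(-3.573438)≈-0.967422
n=3: y≈-0.967422, sp=-1, e=sp−y≈-0.032578; I≈-1.910703, D=e−e_prev≈0.720547; u=1·(-0.032578)+1·(-1.910703)+3/2·0.720547≈-0.862461; next y=3/10·(-0.967422)+1/4·(-0.862461)≈-0.505842
n=4: y≈-0.505842, sp=-1, e=sp−y≈-0.494158; I≈-2.404861, D=e−e_prev≈-0.461580; u=1·(-0.494158)+1·(-2.404861)+3/2·(-0.461580)≈-3.591390; next y=3/10·(-0.505842)+1/4·(-3.591390)≈-1.049600
n=5: y≈-1.049600, sp=-1, e=sp−y≈0.049600; I≈-2.355261, D=e−e_prev≈0.543758; u=1·0.049600+1·(-2.355261)+3/2·0.543758≈-1.490024; next y=3/10·(-1.049600)+1/4·(-1.490024)≈-0.687386
n=6: y≈-0.687386, sp=-1, e=sp−y≈-0.312614; I≈-2.667875, D=e−e_prev≈-0.362214; u=1·(-0.312614)+1·(-2.667875)+3/2·(-0.362214)≈-3.523810; next y=3/10·(-0.687386)+1/4·(-3.523810)≈-1.087168
n=7: y≈-1.087168, sp=-1, e=sp−y≈0.087168; I≈-2.580707, D=e−e_prev≈0.399782; u=1·0.087168+1·(-2.580707)+3/2·0.399782≈-1.893865; next y=3/10·(-1.087168)+1/4·(-1.893865)≈-0.799617
n=8: y≈-0.799617, sp=-1, e=sp−y≈-0.200383; I≈-2.781090, D=e−e_prev≈-0.287552; u=1·(-0.200383)+1·(-2.781090)+3/2·(-0.287552)≈-3.412801; next y=3/10·(-0.799617)+1/4·(-3.412801)≈-1.093085
n=9: y≈-1.093085, sp=2, e=sp−y≈3.093085; I≈0.311995, D=e−e_prev≈3.293468; u=1·3.093085+1·0.311995+3/2·3.293468≈8.345283; next y=3/10·(-1.093085)+1/4·8.345283≈1.758395
n=10: y≈1.758395, sp=2, e=sp−y≈0.241605; I≈0.553600, D=e−e_prev≈-2.851480; u=1·0.241605+1·0.553600+3/2·(-2.851480)≈-3.482016; next y=3/10·1.758395+1/4·(-3.482016)≈-0.342985
n=11: y≈-0.342985, sp=2, e=sp−y≈2.342985; I≈2.896585, D=e−e_prev≈2.101381; u=1·2.342985+1·2.896585+3/2·2.101381≈8.391642; next y=3/10·(-0.342985)+1/4·8.391642≈1.995015
n=12: y≈1.995015, sp=2, e=sp−y≈0.004985; I≈2.901571, D=e−e_prev≈-2.338000; u=1·0.004985+1·2.901571+3/2·(-2.338000)≈-0.600445; next y=3/10·1.995015+1/4·(-0.600445)≈0.448393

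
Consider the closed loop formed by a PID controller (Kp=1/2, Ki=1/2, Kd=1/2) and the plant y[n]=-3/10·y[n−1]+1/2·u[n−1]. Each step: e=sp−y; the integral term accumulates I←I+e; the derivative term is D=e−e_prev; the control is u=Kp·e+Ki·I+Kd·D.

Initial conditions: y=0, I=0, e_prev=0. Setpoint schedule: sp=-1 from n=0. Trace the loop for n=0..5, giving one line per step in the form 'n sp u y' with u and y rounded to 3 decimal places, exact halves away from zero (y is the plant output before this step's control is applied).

(exact arithmetic carried between steps; '≈' marks a value shown rounded to 6 d.p. or computed from one; I and e_prev carry over from the previous line; the table rounds u and y to 3 d.p., halves away from zero)
n=0: y=0, sp=-1, e=sp−y=-1; I=-1, D=e−e_prev=-1; u=1/2·(-1)+1/2·(-1)+1/2·(-1)=-1.5; next y=-3/10·0+1/2·(-1.5)=-0.75
n=1: y=-0.75, sp=-1, e=sp−y=-0.25; I=-1.25, D=e−e_prev=0.75; u=1/2·(-0.25)+1/2·(-1.25)+1/2·0.75=-0.375; next y=-3/10·(-0.75)+1/2·(-0.375)=0.0375
n=2: y=0.0375, sp=-1, e=sp−y=-1.0375; I=-2.2875, D=e−e_prev=-0.7875; u=1/2·(-1.0375)+1/2·(-2.2875)+1/2·(-0.7875)=-2.05625; next y=-3/10·0.0375+1/2·(-2.05625)=-1.039375
n=3: y=-1.039375, sp=-1, e=sp−y=0.039375; I=-2.248125, D=e−e_prev=1.076875; u=1/2·0.039375+1/2·(-2.248125)+1/2·1.076875≈-0.565938; next y=-3/10·(-1.039375)+1/2·(-0.565938)≈0.028844
n=4: y≈0.028844, sp=-1, e=sp−y≈-1.028844; I≈-3.276969, D=e−e_prev≈-1.068219; u=1/2·(-1.028844)+1/2·(-3.276969)+1/2·(-1.068219)≈-2.687016; next y=-3/10·0.028844+1/2·(-2.687016)≈-1.352161
n=5: y≈-1.352161, sp=-1, e=sp−y≈0.352161; I≈-2.924808, D=e−e_prev≈1.381005; u=1/2·0.352161+1/2·(-2.924808)+1/2·1.381005≈-0.595821; next y=-3/10·(-1.352161)+1/2·(-0.595821)≈0.107738

0 -1 -1.500 0.000
1 -1 -0.375 -0.750
2 -1 -2.056 0.038
3 -1 -0.566 -1.039
4 -1 -2.687 0.029
5 -1 -0.596 -1.352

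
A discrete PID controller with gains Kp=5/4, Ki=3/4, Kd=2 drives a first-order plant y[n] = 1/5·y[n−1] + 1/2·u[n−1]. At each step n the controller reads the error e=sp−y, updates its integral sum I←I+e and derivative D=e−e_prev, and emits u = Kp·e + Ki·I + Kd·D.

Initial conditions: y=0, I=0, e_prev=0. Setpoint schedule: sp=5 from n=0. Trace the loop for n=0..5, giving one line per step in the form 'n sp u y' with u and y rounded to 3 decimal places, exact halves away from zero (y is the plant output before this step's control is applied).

0 5 20.000 0.000
1 5 -26.250 10.000
2 5 74.500 -11.125
3 5 -140.256 35.025
4 5 322.118 -63.123
5 5 -669.315 148.434

(exact arithmetic carried between steps; '≈' marks a value shown rounded to 6 d.p. or computed from one; I and e_prev carry over from the previous line; the table rounds u and y to 3 d.p., halves away from zero)
n=0: y=0, sp=5, e=sp−y=5; I=5, D=e−e_prev=5; u=5/4·5+3/4·5+2·5=20; next y=1/5·0+1/2·20=10
n=1: y=10, sp=5, e=sp−y=-5; I=0, D=e−e_prev=-10; u=5/4·(-5)+3/4·0+2·(-10)=-26.25; next y=1/5·10+1/2·(-26.25)=-11.125
n=2: y=-11.125, sp=5, e=sp−y=16.125; I=16.125, D=e−e_prev=21.125; u=5/4·16.125+3/4·16.125+2·21.125=74.5; next y=1/5·(-11.125)+1/2·74.5=35.025
n=3: y=35.025, sp=5, e=sp−y=-30.025; I=-13.9, D=e−e_prev=-46.15; u=5/4·(-30.025)+3/4·(-13.9)+2·(-46.15)=-140.25625; next y=1/5·35.025+1/2·(-140.25625)=-63.123125
n=4: y=-63.123125, sp=5, e=sp−y=68.123125; I=54.223125, D=e−e_prev=98.148125; u=5/4·68.123125+3/4·54.223125+2·98.148125=322.1175; next y=1/5·(-63.123125)+1/2·322.1175=148.434125
n=5: y=148.434125, sp=5, e=sp−y=-143.434125; I=-89.211, D=e−e_prev=-211.55725; u=5/4·(-143.434125)+3/4·(-89.211)+2·(-211.55725)≈-669.315406; next y=1/5·148.434125+1/2·(-669.315406)≈-304.970878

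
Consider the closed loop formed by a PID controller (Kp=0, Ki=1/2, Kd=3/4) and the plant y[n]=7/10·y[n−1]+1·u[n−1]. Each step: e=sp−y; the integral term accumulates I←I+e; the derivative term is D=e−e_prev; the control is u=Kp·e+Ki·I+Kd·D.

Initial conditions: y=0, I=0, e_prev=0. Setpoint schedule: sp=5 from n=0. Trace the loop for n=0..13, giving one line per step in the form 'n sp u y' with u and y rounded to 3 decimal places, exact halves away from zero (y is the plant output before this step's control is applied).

0 5 6.250 0.000
1 5 -2.813 6.250
2 5 7.109 1.563
3 5 -2.988 8.203
4 5 7.202 2.754
5 5 -3.732 9.130
6 5 7.074 2.659
7 5 -4.454 8.935
8 5 7.203 1.801
9 5 -4.877 8.464
10 5 7.659 1.048
11 5 -5.108 8.392
12 5 8.236 0.767
13 5 -5.374 8.773

(exact arithmetic carried between steps; '≈' marks a value shown rounded to 6 d.p. or computed from one; I and e_prev carry over from the previous line; the table rounds u and y to 3 d.p., halves away from zero)
n=0: y=0, sp=5, e=sp−y=5; I=5, D=e−e_prev=5; u=0·5+1/2·5+3/4·5=6.25; next y=7/10·0+1·6.25=6.25
n=1: y=6.25, sp=5, e=sp−y=-1.25; I=3.75, D=e−e_prev=-6.25; u=0·(-1.25)+1/2·3.75+3/4·(-6.25)=-2.8125; next y=7/10·6.25+1·(-2.8125)=1.5625
n=2: y=1.5625, sp=5, e=sp−y=3.4375; I=7.1875, D=e−e_prev=4.6875; u=0·3.4375+1/2·7.1875+3/4·4.6875=7.109375; next y=7/10·1.5625+1·7.109375=8.203125
n=3: y=8.203125, sp=5, e=sp−y=-3.203125; I=3.984375, D=e−e_prev=-6.640625; u=0·(-3.203125)+1/2·3.984375+3/4·(-6.640625)≈-2.988281; next y=7/10·8.203125+1·(-2.988281)≈2.753906
n=4: y≈2.753906, sp=5, e=sp−y≈2.246094; I≈6.230469, D=e−e_prev≈5.449219; u=0·2.246094+1/2·6.230469+3/4·5.449219≈7.202148; next y=7/10·2.753906+1·7.202148≈9.129883
n=5: y≈9.129883, sp=5, e=sp−y≈-4.129883; I≈2.100586, D=e−e_prev≈-6.375977; u=0·(-4.129883)+1/2·2.100586+3/4·(-6.375977)≈-3.731689; next y=7/10·9.129883+1·(-3.731689)≈2.659229
n=6: y≈2.659229, sp=5, e=sp−y≈2.340771; I≈4.441357, D=e−e_prev≈6.470654; u=0·2.340771+1/2·4.441357+3/4·6.470654≈7.073669; next y=7/10·2.659229+1·7.073669≈8.935129
n=7: y≈8.935129, sp=5, e=sp−y≈-3.935129; I≈0.506228, D=e−e_prev≈-6.275901; u=0·(-3.935129)+1/2·0.506228+3/4·(-6.275901)≈-4.453812; next y=7/10·8.935129+1·(-4.453812)≈1.800779
n=8: y≈1.800779, sp=5, e=sp−y≈3.199221; I≈3.705449, D=e−e_prev≈7.134350; u=0·3.199221+1/2·3.705449+3/4·7.134350≈7.203487; next y=7/10·1.800779+1·7.203487≈8.464033
n=9: y≈8.464033, sp=5, e=sp−y≈-3.464033; I≈0.241416, D=e−e_prev≈-6.663254; u=0·(-3.464033)+1/2·0.241416+3/4·(-6.663254)≈-4.876732; next y=7/10·8.464033+1·(-4.876732)≈1.048091
n=10: y≈1.048091, sp=5, e=sp−y≈3.951909; I≈4.193326, D=e−e_prev≈7.415942; u=0·3.951909+1/2·4.193326+3/4·7.415942≈7.658619; next y=7/10·1.048091+1·7.658619≈8.392283
n=11: y≈8.392283, sp=5, e=sp−y≈-3.392283; I≈0.801043, D=e−e_prev≈-7.344192; u=0·(-3.392283)+1/2·0.801043+3/4·(-7.344192)≈-5.107623; next y=7/10·8.392283+1·(-5.107623)≈0.766975
n=12: y≈0.766975, sp=5, e=sp−y≈4.233025; I≈5.034067, D=e−e_prev≈7.625307; u=0·4.233025+1/2·5.034067+3/4·7.625307≈8.236014; next y=7/10·0.766975+1·8.236014≈8.772897
n=13: y≈8.772897, sp=5, e=sp−y≈-3.772897; I≈1.261170, D=e−e_prev≈-8.005922; u=0·(-3.772897)+1/2·1.261170+3/4·(-8.005922)≈-5.373856; next y=7/10·8.772897+1·(-5.373856)≈0.767172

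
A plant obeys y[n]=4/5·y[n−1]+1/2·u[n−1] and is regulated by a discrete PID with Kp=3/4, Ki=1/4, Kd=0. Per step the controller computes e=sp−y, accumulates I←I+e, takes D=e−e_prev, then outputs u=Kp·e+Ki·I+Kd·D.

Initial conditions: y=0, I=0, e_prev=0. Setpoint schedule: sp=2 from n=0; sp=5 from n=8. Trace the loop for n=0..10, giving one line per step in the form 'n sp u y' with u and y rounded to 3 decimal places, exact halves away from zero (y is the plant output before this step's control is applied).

0 2 2.000 0.000
1 2 1.500 1.000
2 2 1.200 1.550
3 2 1.023 1.840
4 2 0.919 1.983
5 2 0.860 2.046
6 2 0.828 2.067
7 2 0.811 2.068
8 5 3.802 2.059
9 5 3.048 3.549
10 5 2.597 4.363

(exact arithmetic carried between steps; '≈' marks a value shown rounded to 6 d.p. or computed from one; I and e_prev carry over from the previous line; the table rounds u and y to 3 d.p., halves away from zero)
n=0: y=0, sp=2, e=sp−y=2; I=2, D=e−e_prev=2; u=3/4·2+1/4·2+0·2=2; next y=4/5·0+1/2·2=1
n=1: y=1, sp=2, e=sp−y=1; I=3, D=e−e_prev=-1; u=3/4·1+1/4·3+0·(-1)=1.5; next y=4/5·1+1/2·1.5=1.55
n=2: y=1.55, sp=2, e=sp−y=0.45; I=3.45, D=e−e_prev=-0.55; u=3/4·0.45+1/4·3.45+0·(-0.55)=1.2; next y=4/5·1.55+1/2·1.2=1.84
n=3: y=1.84, sp=2, e=sp−y=0.16; I=3.61, D=e−e_prev=-0.29; u=3/4·0.16+1/4·3.61+0·(-0.29)=1.0225; next y=4/5·1.84+1/2·1.0225=1.98325
n=4: y=1.98325, sp=2, e=sp−y=0.01675; I=3.62675, D=e−e_prev=-0.14325; u=3/4·0.01675+1/4·3.62675+0·(-0.14325)=0.91925; next y=4/5·1.98325+1/2·0.91925=2.046225
n=5: y=2.046225, sp=2, e=sp−y=-0.046225; I=3.580525, D=e−e_prev=-0.062975; u=3/4·(-0.046225)+1/4·3.580525+0·(-0.062975)≈0.860463; next y=4/5·2.046225+1/2·0.860463≈2.067211
n=6: y≈2.067211, sp=2, e=sp−y≈-0.067211; I≈3.513314, D=e−e_prev≈-0.020986; u=3/4·(-0.067211)+1/4·3.513314+0·(-0.020986)≈0.82792; next y=4/5·2.067211+1/2·0.82792≈2.067729
n=7: y=2.067729, sp=2, e=sp−y=-0.067729; I≈3.445585, D=e−e_prev≈-0.000518; u=3/4·(-0.067729)+1/4·3.445585+0·(-0.000518)≈0.810599; next y=4/5·2.067729+1/2·0.810599≈2.059483
n=8: y≈2.059483, sp=5, e=sp−y≈2.940517; I≈6.386102, D=e−e_prev≈3.008246; u=3/4·2.940517+1/4·6.386102+0·3.008246≈3.801913; next y=4/5·2.059483+1/2·3.801913≈3.548543
n=9: y≈3.548543, sp=5, e=sp−y≈1.451457; I≈7.837559, D=e−e_prev≈-1.489060; u=3/4·1.451457+1/4·7.837559+0·(-1.489060)≈3.047982; next y=4/5·3.548543+1/2·3.047982≈4.362826
n=10: y≈4.362826, sp=5, e=sp−y≈0.637174; I≈8.474733, D=e−e_prev≈-0.814283; u=3/4·0.637174+1/4·8.474733+0·(-0.814283)≈2.596564; next y=4/5·4.362826+1/2·2.596564≈4.788543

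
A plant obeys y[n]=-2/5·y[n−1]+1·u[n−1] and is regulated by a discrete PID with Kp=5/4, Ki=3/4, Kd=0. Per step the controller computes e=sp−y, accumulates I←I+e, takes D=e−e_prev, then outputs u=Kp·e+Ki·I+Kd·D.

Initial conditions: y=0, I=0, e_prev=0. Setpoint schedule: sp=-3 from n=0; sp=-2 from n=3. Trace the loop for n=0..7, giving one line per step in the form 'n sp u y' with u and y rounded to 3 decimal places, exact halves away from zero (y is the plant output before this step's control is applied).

(exact arithmetic carried between steps; '≈' marks a value shown rounded to 6 d.p. or computed from one; I and e_prev carry over from the previous line; the table rounds u and y to 3 d.p., halves away from zero)
n=0: y=0, sp=-3, e=sp−y=-3; I=-3, D=e−e_prev=-3; u=5/4·(-3)+3/4·(-3)+0·(-3)=-6; next y=-2/5·0+1·(-6)=-6
n=1: y=-6, sp=-3, e=sp−y=3; I=0, D=e−e_prev=6; u=5/4·3+3/4·0+0·6=3.75; next y=-2/5·(-6)+1·3.75=6.15
n=2: y=6.15, sp=-3, e=sp−y=-9.15; I=-9.15, D=e−e_prev=-12.15; u=5/4·(-9.15)+3/4·(-9.15)+0·(-12.15)=-18.3; next y=-2/5·6.15+1·(-18.3)=-20.76
n=3: y=-20.76, sp=-2, e=sp−y=18.76; I=9.61, D=e−e_prev=27.91; u=5/4·18.76+3/4·9.61+0·27.91=30.6575; next y=-2/5·(-20.76)+1·30.6575=38.9615
n=4: y=38.9615, sp=-2, e=sp−y=-40.9615; I=-31.3515, D=e−e_prev=-59.7215; u=5/4·(-40.9615)+3/4·(-31.3515)+0·(-59.7215)=-74.7155; next y=-2/5·38.9615+1·(-74.7155)=-90.3001
n=5: y=-90.3001, sp=-2, e=sp−y=88.3001; I=56.9486, D=e−e_prev=129.2616; u=5/4·88.3001+3/4·56.9486+0·129.2616=153.086575; next y=-2/5·(-90.3001)+1·153.086575=189.206615
n=6: y=189.206615, sp=-2, e=sp−y=-191.206615; I=-134.258015, D=e−e_prev=-279.506715; u=5/4·(-191.206615)+3/4·(-134.258015)+0·(-279.506715)=-339.70178; next y=-2/5·189.206615+1·(-339.70178)=-415.384426
n=7: y=-415.384426, sp=-2, e=sp−y=413.384426; I=279.126411, D=e−e_prev=604.591041; u=5/4·413.384426+3/4·279.126411+0·604.591041≈726.075341; next y=-2/5·(-415.384426)+1·726.075341≈892.229111

0 -3 -6.000 0.000
1 -3 3.750 -6.000
2 -3 -18.300 6.150
3 -2 30.658 -20.760
4 -2 -74.716 38.962
5 -2 153.087 -90.300
6 -2 -339.702 189.207
7 -2 726.075 -415.384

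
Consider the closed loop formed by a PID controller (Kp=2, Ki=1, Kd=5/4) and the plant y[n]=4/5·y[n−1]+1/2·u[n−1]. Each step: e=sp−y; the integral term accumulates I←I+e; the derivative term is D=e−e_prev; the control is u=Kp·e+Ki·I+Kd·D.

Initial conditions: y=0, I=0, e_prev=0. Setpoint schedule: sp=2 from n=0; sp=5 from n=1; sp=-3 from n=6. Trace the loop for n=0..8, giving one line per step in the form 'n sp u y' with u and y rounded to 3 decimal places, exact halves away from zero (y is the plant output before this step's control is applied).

(exact arithmetic carried between steps; '≈' marks a value shown rounded to 6 d.p. or computed from one; I and e_prev carry over from the previous line; the table rounds u and y to 3 d.p., halves away from zero)
n=0: y=0, sp=2, e=sp−y=2; I=2, D=e−e_prev=2; u=2·2+1·2+5/4·2=8.5; next y=4/5·0+1/2·8.5=4.25
n=1: y=4.25, sp=5, e=sp−y=0.75; I=2.75, D=e−e_prev=-1.25; u=2·0.75+1·2.75+5/4·(-1.25)=2.6875; next y=4/5·4.25+1/2·2.6875=4.74375
n=2: y=4.74375, sp=5, e=sp−y=0.25625; I=3.00625, D=e−e_prev=-0.49375; u=2·0.25625+1·3.00625+5/4·(-0.49375)≈2.901563; next y=4/5·4.74375+1/2·2.901563≈5.245781
n=3: y≈5.245781, sp=5, e=sp−y≈-0.245781; I≈2.760469, D=e−e_prev≈-0.502031; u=2·(-0.245781)+1·2.760469+5/4·(-0.502031)≈1.641367; next y=4/5·5.245781+1/2·1.641367≈5.017309
n=4: y≈5.017309, sp=5, e=sp−y≈-0.017309; I≈2.743160, D=e−e_prev≈0.228473; u=2·(-0.017309)+1·2.743160+5/4·0.228473≈2.994134; next y=4/5·5.017309+1/2·2.994134≈5.510914
n=5: y≈5.510914, sp=5, e=sp−y≈-0.510914; I≈2.232246, D=e−e_prev≈-0.493605; u=2·(-0.510914)+1·2.232246+5/4·(-0.493605)≈0.593412; next y=4/5·5.510914+1/2·0.593412≈4.705437
n=6: y≈4.705437, sp=-3, e=sp−y≈-7.705437; I≈-5.473191, D=e−e_prev≈-7.194523; u=2·(-7.705437)+1·(-5.473191)+5/4·(-7.194523)≈-29.877220; next y=4/5·4.705437+1/2·(-29.877220)≈-11.174260
n=7: y≈-11.174260, sp=-3, e=sp−y≈8.174260; I≈2.701069, D=e−e_prev≈15.879697; u=2·8.174260+1·2.701069+5/4·15.879697≈38.899211; next y=4/5·(-11.174260)+1/2·38.899211≈10.510197
n=8: y≈10.510197, sp=-3, e=sp−y≈-13.510197; I≈-10.809128, D=e−e_prev≈-21.684457; u=2·(-13.510197)+1·(-10.809128)+5/4·(-21.684457)≈-64.935095; next y=4/5·10.510197+1/2·(-64.935095)≈-24.059389

0 2 8.500 0.000
1 5 2.688 4.250
2 5 2.902 4.744
3 5 1.641 5.246
4 5 2.994 5.017
5 5 0.593 5.511
6 -3 -29.877 4.705
7 -3 38.899 -11.174
8 -3 -64.935 10.510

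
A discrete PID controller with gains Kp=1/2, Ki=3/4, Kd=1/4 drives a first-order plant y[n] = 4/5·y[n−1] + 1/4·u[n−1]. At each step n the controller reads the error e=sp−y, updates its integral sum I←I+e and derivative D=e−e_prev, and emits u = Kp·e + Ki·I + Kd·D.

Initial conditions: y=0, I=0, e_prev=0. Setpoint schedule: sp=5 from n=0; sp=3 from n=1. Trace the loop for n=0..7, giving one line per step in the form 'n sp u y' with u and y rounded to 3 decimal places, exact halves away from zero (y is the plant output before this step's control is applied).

0 5 7.500 0.000
1 3 4.188 1.875
2 3 4.992 2.547
3 3 4.392 3.286
4 3 3.701 3.726
5 3 2.997 3.906
6 3 2.410 3.874
7 3 2.005 3.702

(exact arithmetic carried between steps; '≈' marks a value shown rounded to 6 d.p. or computed from one; I and e_prev carry over from the previous line; the table rounds u and y to 3 d.p., halves away from zero)
n=0: y=0, sp=5, e=sp−y=5; I=5, D=e−e_prev=5; u=1/2·5+3/4·5+1/4·5=7.5; next y=4/5·0+1/4·7.5=1.875
n=1: y=1.875, sp=3, e=sp−y=1.125; I=6.125, D=e−e_prev=-3.875; u=1/2·1.125+3/4·6.125+1/4·(-3.875)=4.1875; next y=4/5·1.875+1/4·4.1875=2.546875
n=2: y=2.546875, sp=3, e=sp−y=0.453125; I=6.578125, D=e−e_prev=-0.671875; u=1/2·0.453125+3/4·6.578125+1/4·(-0.671875)≈4.992188; next y=4/5·2.546875+1/4·4.992188≈3.285547
n=3: y≈3.285547, sp=3, e=sp−y≈-0.285547; I≈6.292578, D=e−e_prev≈-0.738672; u=1/2·(-0.285547)+3/4·6.292578+1/4·(-0.738672)≈4.391992; next y=4/5·3.285547+1/4·4.391992≈3.726436
n=4: y≈3.726436, sp=3, e=sp−y≈-0.726436; I≈5.566143, D=e−e_prev≈-0.440889; u=1/2·(-0.726436)+3/4·5.566143+1/4·(-0.440889)≈3.701167; next y=4/5·3.726436+1/4·3.701167≈3.906440
n=5: y≈3.906440, sp=3, e=sp−y≈-0.906440; I≈4.659702, D=e−e_prev≈-0.180005; u=1/2·(-0.906440)+3/4·4.659702+1/4·(-0.180005)≈2.996556; next y=4/5·3.906440+1/4·2.996556≈3.874291
n=6: y≈3.874291, sp=3, e=sp−y≈-0.874291; I≈3.785411, D=e−e_prev≈0.032149; u=1/2·(-0.874291)+3/4·3.785411+1/4·0.032149≈2.409950; next y=4/5·3.874291+1/4·2.409950≈3.701920
n=7: y≈3.701920, sp=3, e=sp−y≈-0.701920; I≈3.083491, D=e−e_prev≈0.172371; u=1/2·(-0.701920)+3/4·3.083491+1/4·0.172371≈2.004751; next y=4/5·3.701920+1/4·2.004751≈3.462724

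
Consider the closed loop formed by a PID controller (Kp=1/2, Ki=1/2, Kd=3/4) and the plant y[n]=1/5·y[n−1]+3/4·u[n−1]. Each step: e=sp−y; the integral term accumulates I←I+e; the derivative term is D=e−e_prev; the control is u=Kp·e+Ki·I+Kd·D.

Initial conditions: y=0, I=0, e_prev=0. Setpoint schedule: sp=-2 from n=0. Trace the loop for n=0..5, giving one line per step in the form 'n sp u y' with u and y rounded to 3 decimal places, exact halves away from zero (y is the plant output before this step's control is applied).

(exact arithmetic carried between steps; '≈' marks a value shown rounded to 6 d.p. or computed from one; I and e_prev carry over from the previous line; the table rounds u and y to 3 d.p., halves away from zero)
n=0: y=0, sp=-2, e=sp−y=-2; I=-2, D=e−e_prev=-2; u=1/2·(-2)+1/2·(-2)+3/4·(-2)=-3.5; next y=1/5·0+3/4·(-3.5)=-2.625
n=1: y=-2.625, sp=-2, e=sp−y=0.625; I=-1.375, D=e−e_prev=2.625; u=1/2·0.625+1/2·(-1.375)+3/4·2.625=1.59375; next y=1/5·(-2.625)+3/4·1.59375≈0.670313
n=2: y≈0.670313, sp=-2, e=sp−y≈-2.670313; I≈-4.045313, D=e−e_prev≈-3.295313; u=1/2·(-2.670313)+1/2·(-4.045313)+3/4·(-3.295313)≈-5.829297; next y=1/5·0.670313+3/4·(-5.829297)≈-4.237910
n=3: y≈-4.237910, sp=-2, e=sp−y≈2.237910; I≈-1.807402, D=e−e_prev≈4.908223; u=1/2·2.237910+1/2·(-1.807402)+3/4·4.908223≈3.896421; next y=1/5·(-4.237910)+3/4·3.896421≈2.074734
n=4: y≈2.074734, sp=-2, e=sp−y≈-4.074734; I≈-5.882136, D=e−e_prev≈-6.312644; u=1/2·(-4.074734)+1/2·(-5.882136)+3/4·(-6.312644)≈-9.712918; next y=1/5·2.074734+3/4·(-9.712918)≈-6.869742
n=5: y≈-6.869742, sp=-2, e=sp−y≈4.869742; I≈-1.012394, D=e−e_prev≈8.944475; u=1/2·4.869742+1/2·(-1.012394)+3/4·8.944475≈8.637030; next y=1/5·(-6.869742)+3/4·8.637030≈5.103824

0 -2 -3.500 0.000
1 -2 1.594 -2.625
2 -2 -5.829 0.670
3 -2 3.896 -4.238
4 -2 -9.713 2.075
5 -2 8.637 -6.870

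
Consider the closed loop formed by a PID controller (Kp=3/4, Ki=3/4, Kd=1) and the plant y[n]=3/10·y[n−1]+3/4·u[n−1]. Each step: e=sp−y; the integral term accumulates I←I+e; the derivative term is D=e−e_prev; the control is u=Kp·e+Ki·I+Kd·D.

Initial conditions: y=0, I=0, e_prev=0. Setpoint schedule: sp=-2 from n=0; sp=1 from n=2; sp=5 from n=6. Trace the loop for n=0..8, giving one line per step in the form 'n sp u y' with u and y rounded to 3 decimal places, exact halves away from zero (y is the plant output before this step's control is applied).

0 -2 -5.000 0.000
1 -2 4.875 -3.750
2 1 -5.766 2.531
3 1 11.607 -3.565
4 1 -19.067 7.636
5 1 36.271 -12.010
6 5 -52.643 23.600
7 5 105.023 -32.402
8 5 -176.549 69.047

(exact arithmetic carried between steps; '≈' marks a value shown rounded to 6 d.p. or computed from one; I and e_prev carry over from the previous line; the table rounds u and y to 3 d.p., halves away from zero)
n=0: y=0, sp=-2, e=sp−y=-2; I=-2, D=e−e_prev=-2; u=3/4·(-2)+3/4·(-2)+1·(-2)=-5; next y=3/10·0+3/4·(-5)=-3.75
n=1: y=-3.75, sp=-2, e=sp−y=1.75; I=-0.25, D=e−e_prev=3.75; u=3/4·1.75+3/4·(-0.25)+1·3.75=4.875; next y=3/10·(-3.75)+3/4·4.875=2.53125
n=2: y=2.53125, sp=1, e=sp−y=-1.53125; I=-1.78125, D=e−e_prev=-3.28125; u=3/4·(-1.53125)+3/4·(-1.78125)+1·(-3.28125)=-5.765625; next y=3/10·2.53125+3/4·(-5.765625)≈-3.564844
n=3: y≈-3.564844, sp=1, e=sp−y≈4.564844; I≈2.783594, D=e−e_prev≈6.096094; u=3/4·4.564844+3/4·2.783594+1·6.096094≈11.607422; next y=3/10·(-3.564844)+3/4·11.607422≈7.636113
n=4: y≈7.636113, sp=1, e=sp−y≈-6.636113; I≈-3.852520, D=e−e_prev≈-11.200957; u=3/4·(-6.636113)+3/4·(-3.852520)+1·(-11.200957)≈-19.067432; next y=3/10·7.636113+3/4·(-19.067432)≈-12.009740
n=5: y≈-12.009740, sp=1, e=sp−y≈13.009740; I≈9.157220, D=e−e_prev≈19.645853; u=3/4·13.009740+3/4·9.157220+1·19.645853≈36.271073; next y=3/10·(-12.009740)+3/4·36.271073≈23.600383
n=6: y≈23.600383, sp=5, e=sp−y≈-18.600383; I≈-9.443163, D=e−e_prev≈-31.610123; u=3/4·(-18.600383)+3/4·(-9.443163)+1·(-31.610123)≈-52.642782; next y=3/10·23.600383+3/4·(-52.642782)≈-32.401971
n=7: y≈-32.401971, sp=5, e=sp−y≈37.401971; I≈27.958809, D=e−e_prev≈56.002354; u=3/4·37.401971+3/4·27.958809+1·56.002354≈105.022939; next y=3/10·(-32.401971)+3/4·105.022939≈69.046613
n=8: y≈69.046613, sp=5, e=sp−y≈-64.046613; I≈-36.087804, D=e−e_prev≈-101.448584; u=3/4·(-64.046613)+3/4·(-36.087804)+1·(-101.448584)≈-176.549398; next y=3/10·69.046613+3/4·(-176.549398)≈-111.698064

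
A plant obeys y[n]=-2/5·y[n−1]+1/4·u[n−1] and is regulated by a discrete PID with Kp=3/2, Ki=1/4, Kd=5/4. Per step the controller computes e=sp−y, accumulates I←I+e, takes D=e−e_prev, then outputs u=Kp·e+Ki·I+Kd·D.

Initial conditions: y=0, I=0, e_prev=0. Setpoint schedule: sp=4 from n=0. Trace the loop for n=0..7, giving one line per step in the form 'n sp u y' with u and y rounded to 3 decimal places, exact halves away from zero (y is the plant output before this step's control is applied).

0 4 12.000 0.000
1 4 -1.000 3.000
2 4 16.350 -1.450
3 4 -6.203 4.668
4 4 25.533 -3.418
5 4 -16.223 7.750
6 4 41.518 -7.156
7 4 -35.519 13.242

(exact arithmetic carried between steps; '≈' marks a value shown rounded to 6 d.p. or computed from one; I and e_prev carry over from the previous line; the table rounds u and y to 3 d.p., halves away from zero)
n=0: y=0, sp=4, e=sp−y=4; I=4, D=e−e_prev=4; u=3/2·4+1/4·4+5/4·4=12; next y=-2/5·0+1/4·12=3
n=1: y=3, sp=4, e=sp−y=1; I=5, D=e−e_prev=-3; u=3/2·1+1/4·5+5/4·(-3)=-1; next y=-2/5·3+1/4·(-1)=-1.45
n=2: y=-1.45, sp=4, e=sp−y=5.45; I=10.45, D=e−e_prev=4.45; u=3/2·5.45+1/4·10.45+5/4·4.45=16.35; next y=-2/5·(-1.45)+1/4·16.35=4.6675
n=3: y=4.6675, sp=4, e=sp−y=-0.6675; I=9.7825, D=e−e_prev=-6.1175; u=3/2·(-0.6675)+1/4·9.7825+5/4·(-6.1175)=-6.2025; next y=-2/5·4.6675+1/4·(-6.2025)=-3.417625
n=4: y=-3.417625, sp=4, e=sp−y=7.417625; I=17.200125, D=e−e_prev=8.085125; u=3/2·7.417625+1/4·17.200125+5/4·8.085125=25.532875; next y=-2/5·(-3.417625)+1/4·25.532875≈7.750269
n=5: y≈7.750269, sp=4, e=sp−y≈-3.750269; I≈13.449856, D=e−e_prev≈-11.167894; u=3/2·(-3.750269)+1/4·13.449856+5/4·(-11.167894)≈-16.222806; next y=-2/5·7.750269+1/4·(-16.222806)≈-7.155809
n=6: y≈-7.155809, sp=4, e=sp−y≈11.155809; I≈24.605665, D=e−e_prev≈14.906078; u=3/2·11.155809+1/4·24.605665+5/4·14.906078≈41.517727; next y=-2/5·(-7.155809)+1/4·41.517727≈13.241755
n=7: y≈13.241755, sp=4, e=sp−y≈-9.241755; I≈15.363910, D=e−e_prev≈-20.397564; u=3/2·(-9.241755)+1/4·15.363910+5/4·(-20.397564)≈-35.518611; next y=-2/5·13.241755+1/4·(-35.518611)≈-14.176355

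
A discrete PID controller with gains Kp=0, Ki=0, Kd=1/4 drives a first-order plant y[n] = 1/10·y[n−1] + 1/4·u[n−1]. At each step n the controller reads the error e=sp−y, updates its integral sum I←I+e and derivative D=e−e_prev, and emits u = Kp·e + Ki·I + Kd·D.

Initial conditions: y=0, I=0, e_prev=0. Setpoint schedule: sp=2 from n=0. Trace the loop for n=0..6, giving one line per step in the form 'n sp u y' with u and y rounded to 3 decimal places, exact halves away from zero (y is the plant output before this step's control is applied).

0 2 0.500 0.000
1 2 -0.031 0.125
2 2 0.030 0.005
3 2 -0.001 0.008
4 2 0.002 0.001
5 2 0.000 0.001
6 2 0.000 0.000

(exact arithmetic carried between steps; '≈' marks a value shown rounded to 6 d.p. or computed from one; I and e_prev carry over from the previous line; the table rounds u and y to 3 d.p., halves away from zero)
n=0: y=0, sp=2, e=sp−y=2; I=2, D=e−e_prev=2; u=0·2+0·2+1/4·2=0.5; next y=1/10·0+1/4·0.5=0.125
n=1: y=0.125, sp=2, e=sp−y=1.875; I=3.875, D=e−e_prev=-0.125; u=0·1.875+0·3.875+1/4·(-0.125)=-0.03125; next y=1/10·0.125+1/4·(-0.03125)≈0.004688
n=2: y≈0.004688, sp=2, e=sp−y≈1.995313; I≈5.870313, D=e−e_prev≈0.120313; u=0·1.995313+0·5.870313+1/4·0.120313≈0.030078; next y=1/10·0.004688+1/4·0.030078≈0.007988
n=3: y≈0.007988, sp=2, e=sp−y≈1.992012; I≈7.862324, D=e−e_prev≈-0.003301; u=0·1.992012+0·7.862324+1/4·(-0.003301)≈-0.000825; next y=1/10·0.007988+1/4·(-0.000825)≈0.000593
n=4: y≈0.000593, sp=2, e=sp−y≈1.999407; I≈9.861732, D=e−e_prev≈0.007396; u=0·1.999407+0·9.861732+1/4·0.007396≈0.001849; next y=1/10·0.000593+1/4·0.001849≈0.000521
n=5: y≈0.000521, sp=2, e=sp−y≈1.999479; I≈11.861210, D=e−e_prev≈0.000071; u=0·1.999479+0·11.861210+1/4·0.000071≈0.000018; next y=1/10·0.000521+1/4·0.000018≈0.000057
n=6: y≈0.000057, sp=2, e=sp−y≈1.999943; I≈13.861154, D=e−e_prev≈0.000465; u=0·1.999943+0·13.861154+1/4·0.000465≈0.000116; next y=1/10·0.000057+1/4·0.000116≈0.000035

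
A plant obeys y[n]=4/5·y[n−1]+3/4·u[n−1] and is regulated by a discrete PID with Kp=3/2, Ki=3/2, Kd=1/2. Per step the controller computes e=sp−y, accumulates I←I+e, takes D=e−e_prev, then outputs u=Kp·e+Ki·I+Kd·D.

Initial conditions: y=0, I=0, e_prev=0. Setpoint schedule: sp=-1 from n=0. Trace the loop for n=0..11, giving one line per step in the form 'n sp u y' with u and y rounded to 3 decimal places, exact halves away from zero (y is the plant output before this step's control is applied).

(exact arithmetic carried between steps; '≈' marks a value shown rounded to 6 d.p. or computed from one; I and e_prev carry over from the previous line; the table rounds u and y to 3 d.p., halves away from zero)
n=0: y=0, sp=-1, e=sp−y=-1; I=-1, D=e−e_prev=-1; u=3/2·(-1)+3/2·(-1)+1/2·(-1)=-3.5; next y=4/5·0+3/4·(-3.5)=-2.625
n=1: y=-2.625, sp=-1, e=sp−y=1.625; I=0.625, D=e−e_prev=2.625; u=3/2·1.625+3/2·0.625+1/2·2.625=4.6875; next y=4/5·(-2.625)+3/4·4.6875=1.415625
n=2: y=1.415625, sp=-1, e=sp−y=-2.415625; I=-1.790625, D=e−e_prev=-4.040625; u=3/2·(-2.415625)+3/2·(-1.790625)+1/2·(-4.040625)≈-8.329688; next y=4/5·1.415625+3/4·(-8.329688)≈-5.114766
n=3: y≈-5.114766, sp=-1, e=sp−y≈4.114766; I≈2.324141, D=e−e_prev≈6.530391; u=3/2·4.114766+3/2·2.324141+1/2·6.530391≈12.923555; next y=4/5·(-5.114766)+3/4·12.923555≈5.600854
n=4: y≈5.600854, sp=-1, e=sp−y≈-6.600854; I≈-4.276713, D=e−e_prev≈-10.715619; u=3/2·(-6.600854)+3/2·(-4.276713)+1/2·(-10.715619)≈-21.674159; next y=4/5·5.600854+3/4·(-21.674159)≈-11.774937
n=5: y≈-11.774937, sp=-1, e=sp−y≈10.774937; I≈6.498224, D=e−e_prev≈17.375790; u=3/2·10.774937+3/2·6.498224+1/2·17.375790≈34.597635; next y=4/5·(-11.774937)+3/4·34.597635≈16.528277
n=6: y≈16.528277, sp=-1, e=sp−y≈-17.528277; I≈-11.030054, D=e−e_prev≈-28.303214; u=3/2·(-17.528277)+3/2·(-11.030054)+1/2·(-28.303214)≈-56.989103; next y=4/5·16.528277+3/4·(-56.989103)≈-29.519206
n=7: y≈-29.519206, sp=-1, e=sp−y≈28.519206; I≈17.489152, D=e−e_prev≈46.047483; u=3/2·28.519206+3/2·17.489152+1/2·46.047483≈92.036278; next y=4/5·(-29.519206)+3/4·92.036278≈45.411844
n=8: y≈45.411844, sp=-1, e=sp−y≈-46.411844; I≈-28.922692, D=e−e_prev≈-74.931050; u=3/2·(-46.411844)+3/2·(-28.922692)+1/2·(-74.931050)≈-150.467329; next y=4/5·45.411844+3/4·(-150.467329)≈-76.521021
n=9: y≈-76.521021, sp=-1, e=sp−y≈75.521021; I≈46.598329, D=e−e_prev≈121.932865; u=3/2·75.521021+3/2·46.598329+1/2·121.932865≈244.145459; next y=4/5·(-76.521021)+3/4·244.145459≈121.892277
n=10: y≈121.892277, sp=-1, e=sp−y≈-122.892277; I≈-76.293948, D=e−e_prev≈-198.413298; u=3/2·(-122.892277)+3/2·(-76.293948)+1/2·(-198.413298)≈-397.985986; next y=4/5·121.892277+3/4·(-397.985986)≈-200.975668
n=11: y≈-200.975668, sp=-1, e=sp−y≈199.975668; I≈123.681720, D=e−e_prev≈322.867945; u=3/2·199.975668+3/2·123.681720+1/2·322.867945≈646.920055; next y=4/5·(-200.975668)+3/4·646.920055≈324.409507

0 -1 -3.500 0.000
1 -1 4.688 -2.625
2 -1 -8.330 1.416
3 -1 12.924 -5.115
4 -1 -21.674 5.601
5 -1 34.598 -11.775
6 -1 -56.989 16.528
7 -1 92.036 -29.519
8 -1 -150.467 45.412
9 -1 244.145 -76.521
10 -1 -397.986 121.892
11 -1 646.920 -200.976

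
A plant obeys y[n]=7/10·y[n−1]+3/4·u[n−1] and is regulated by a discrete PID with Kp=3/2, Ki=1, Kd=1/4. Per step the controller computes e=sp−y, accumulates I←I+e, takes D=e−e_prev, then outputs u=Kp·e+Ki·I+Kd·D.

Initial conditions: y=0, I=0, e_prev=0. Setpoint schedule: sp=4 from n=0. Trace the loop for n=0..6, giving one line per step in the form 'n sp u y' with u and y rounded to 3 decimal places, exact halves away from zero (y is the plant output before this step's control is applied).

0 4 11.000 0.000
1 4 -8.688 8.250
2 4 13.849 -0.741
3 4 -12.833 9.868
4 4 18.560 -2.717
5 4 -18.391 12.018
6 4 25.121 -5.380

(exact arithmetic carried between steps; '≈' marks a value shown rounded to 6 d.p. or computed from one; I and e_prev carry over from the previous line; the table rounds u and y to 3 d.p., halves away from zero)
n=0: y=0, sp=4, e=sp−y=4; I=4, D=e−e_prev=4; u=3/2·4+1·4+1/4·4=11; next y=7/10·0+3/4·11=8.25
n=1: y=8.25, sp=4, e=sp−y=-4.25; I=-0.25, D=e−e_prev=-8.25; u=3/2·(-4.25)+1·(-0.25)+1/4·(-8.25)=-8.6875; next y=7/10·8.25+3/4·(-8.6875)=-0.740625
n=2: y=-0.740625, sp=4, e=sp−y=4.740625; I=4.490625, D=e−e_prev=8.990625; u=3/2·4.740625+1·4.490625+1/4·8.990625≈13.849219; next y=7/10·(-0.740625)+3/4·13.849219≈9.868477
n=3: y≈9.868477, sp=4, e=sp−y≈-5.868477; I≈-1.377852, D=e−e_prev≈-10.609102; u=3/2·(-5.868477)+1·(-1.377852)+1/4·(-10.609102)≈-12.832842; next y=7/10·9.868477+3/4·(-12.832842)≈-2.716698
n=4: y≈-2.716698, sp=4, e=sp−y≈6.716698; I≈5.338846, D=e−e_prev≈12.585174; u=3/2·6.716698+1·5.338846+1/4·12.585174≈18.560186; next y=7/10·(-2.716698)+3/4·18.560186≈12.018451
n=5: y≈12.018451, sp=4, e=sp−y≈-8.018451; I≈-2.679605, D=e−e_prev≈-14.735149; u=3/2·(-8.018451)+1·(-2.679605)+1/4·(-14.735149)≈-18.391070; next y=7/10·12.018451+3/4·(-18.391070)≈-5.380386
n=6: y≈-5.380386, sp=4, e=sp−y≈9.380386; I≈6.700781, D=e−e_prev≈17.398838; u=3/2·9.380386+1·6.700781+1/4·17.398838≈25.121070; next y=7/10·(-5.380386)+3/4·25.121070≈15.074532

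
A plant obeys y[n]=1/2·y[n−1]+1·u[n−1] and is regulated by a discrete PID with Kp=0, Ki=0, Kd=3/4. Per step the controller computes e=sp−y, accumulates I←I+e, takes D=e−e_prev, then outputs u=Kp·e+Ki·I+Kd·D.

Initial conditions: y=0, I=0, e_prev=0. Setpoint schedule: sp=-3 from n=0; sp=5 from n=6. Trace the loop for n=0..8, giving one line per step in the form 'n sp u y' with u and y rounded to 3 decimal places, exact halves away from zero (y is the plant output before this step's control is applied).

(exact arithmetic carried between steps; '≈' marks a value shown rounded to 6 d.p. or computed from one; I and e_prev carry over from the previous line; the table rounds u and y to 3 d.p., halves away from zero)
n=0: y=0, sp=-3, e=sp−y=-3; I=-3, D=e−e_prev=-3; u=0·(-3)+0·(-3)+3/4·(-3)=-2.25; next y=1/2·0+1·(-2.25)=-2.25
n=1: y=-2.25, sp=-3, e=sp−y=-0.75; I=-3.75, D=e−e_prev=2.25; u=0·(-0.75)+0·(-3.75)+3/4·2.25=1.6875; next y=1/2·(-2.25)+1·1.6875=0.5625
n=2: y=0.5625, sp=-3, e=sp−y=-3.5625; I=-7.3125, D=e−e_prev=-2.8125; u=0·(-3.5625)+0·(-7.3125)+3/4·(-2.8125)=-2.109375; next y=1/2·0.5625+1·(-2.109375)=-1.828125
n=3: y=-1.828125, sp=-3, e=sp−y=-1.171875; I=-8.484375, D=e−e_prev=2.390625; u=0·(-1.171875)+0·(-8.484375)+3/4·2.390625≈1.792969; next y=1/2·(-1.828125)+1·1.792969≈0.878906
n=4: y≈0.878906, sp=-3, e=sp−y≈-3.878906; I≈-12.363281, D=e−e_prev≈-2.707031; u=0·(-3.878906)+0·(-12.363281)+3/4·(-2.707031)≈-2.030273; next y=1/2·0.878906+1·(-2.030273)≈-1.590820
n=5: y≈-1.590820, sp=-3, e=sp−y≈-1.409180; I≈-13.772461, D=e−e_prev≈2.469727; u=0·(-1.409180)+0·(-13.772461)+3/4·2.469727≈1.852295; next y=1/2·(-1.590820)+1·1.852295≈1.056885
n=6: y≈1.056885, sp=5, e=sp−y≈3.943115; I≈-9.829346, D=e−e_prev≈5.352295; u=0·3.943115+0·(-9.829346)+3/4·5.352295≈4.014221; next y=1/2·1.056885+1·4.014221≈4.542664
n=7: y≈4.542664, sp=5, e=sp−y≈0.457336; I≈-9.372009, D=e−e_prev≈-3.485779; u=0·0.457336+0·(-9.372009)+3/4·(-3.485779)≈-2.614334; next y=1/2·4.542664+1·(-2.614334)≈-0.343002
n=8: y≈-0.343002, sp=5, e=sp−y≈5.343002; I≈-4.029007, D=e−e_prev≈4.885666; u=0·5.343002+0·(-4.029007)+3/4·4.885666≈3.664249; next y=1/2·(-0.343002)+1·3.664249≈3.492748

0 -3 -2.250 0.000
1 -3 1.688 -2.250
2 -3 -2.109 0.563
3 -3 1.793 -1.828
4 -3 -2.030 0.879
5 -3 1.852 -1.591
6 5 4.014 1.057
7 5 -2.614 4.543
8 5 3.664 -0.343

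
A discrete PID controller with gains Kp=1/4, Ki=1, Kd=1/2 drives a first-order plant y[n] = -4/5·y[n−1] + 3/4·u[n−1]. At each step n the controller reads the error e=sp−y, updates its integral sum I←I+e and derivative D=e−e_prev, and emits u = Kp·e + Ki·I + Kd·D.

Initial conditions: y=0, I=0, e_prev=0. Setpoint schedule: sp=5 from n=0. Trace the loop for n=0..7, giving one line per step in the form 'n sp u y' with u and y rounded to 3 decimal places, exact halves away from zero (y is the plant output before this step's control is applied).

0 5 8.750 0.000
1 5 -0.234 6.563
2 5 22.464 -5.426
3 5 -19.680 21.189
4 5 70.012 -31.710
5 5 -111.506 77.878
6 5 262.077 -145.931
7 5 -502.556 313.303

(exact arithmetic carried between steps; '≈' marks a value shown rounded to 6 d.p. or computed from one; I and e_prev carry over from the previous line; the table rounds u and y to 3 d.p., halves away from zero)
n=0: y=0, sp=5, e=sp−y=5; I=5, D=e−e_prev=5; u=1/4·5+1·5+1/2·5=8.75; next y=-4/5·0+3/4·8.75=6.5625
n=1: y=6.5625, sp=5, e=sp−y=-1.5625; I=3.4375, D=e−e_prev=-6.5625; u=1/4·(-1.5625)+1·3.4375+1/2·(-6.5625)=-0.234375; next y=-4/5·6.5625+3/4·(-0.234375)≈-5.425781
n=2: y≈-5.425781, sp=5, e=sp−y≈10.425781; I≈13.863281, D=e−e_prev≈11.988281; u=1/4·10.425781+1·13.863281+1/2·11.988281≈22.463867; next y=-4/5·(-5.425781)+3/4·22.463867≈21.188525
n=3: y≈21.188525, sp=5, e=sp−y≈-16.188525; I≈-2.325244, D=e−e_prev≈-26.614307; u=1/4·(-16.188525)+1·(-2.325244)+1/2·(-26.614307)≈-19.679529; next y=-4/5·21.188525+3/4·(-19.679529)≈-31.710467
n=4: y≈-31.710467, sp=5, e=sp−y≈36.710467; I≈34.385223, D=e−e_prev≈52.898992; u=1/4·36.710467+1·34.385223+1/2·52.898992≈70.012336; next y=-4/5·(-31.710467)+3/4·70.012336≈77.877625
n=5: y≈77.877625, sp=5, e=sp−y≈-72.877625; I≈-38.492403, D=e−e_prev≈-109.588092; u=1/4·(-72.877625)+1·(-38.492403)+1/2·(-109.588092)≈-111.505855; next y=-4/5·77.877625+3/4·(-111.505855)≈-145.931491
n=6: y≈-145.931491, sp=5, e=sp−y≈150.931491; I≈112.439089, D=e−e_prev≈223.809117; u=1/4·150.931491+1·112.439089+1/2·223.809117≈262.076520; next y=-4/5·(-145.931491)+3/4·262.076520≈313.302583
n=7: y≈313.302583, sp=5, e=sp−y≈-308.302583; I≈-195.863494, D=e−e_prev≈-459.234075; u=1/4·(-308.302583)+1·(-195.863494)+1/2·(-459.234075)≈-502.556177; next y=-4/5·313.302583+3/4·(-502.556177)≈-627.559200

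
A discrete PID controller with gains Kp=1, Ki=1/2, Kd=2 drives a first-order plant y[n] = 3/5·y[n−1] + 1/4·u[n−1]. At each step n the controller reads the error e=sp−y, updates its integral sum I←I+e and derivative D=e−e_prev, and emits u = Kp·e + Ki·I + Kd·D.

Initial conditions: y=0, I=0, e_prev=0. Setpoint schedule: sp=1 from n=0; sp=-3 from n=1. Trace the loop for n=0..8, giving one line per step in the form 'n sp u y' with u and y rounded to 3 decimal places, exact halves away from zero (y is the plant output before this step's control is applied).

0 1 3.500 0.000
1 -3 -15.063 0.875
2 -3 7.155 -3.241
3 -3 -11.753 -0.156
4 -3 3.061 -3.032
5 -3 -9.598 -1.054
6 -3 0.307 -3.032
7 -3 -8.146 -1.742
8 -3 -1.507 -3.082

(exact arithmetic carried between steps; '≈' marks a value shown rounded to 6 d.p. or computed from one; I and e_prev carry over from the previous line; the table rounds u and y to 3 d.p., halves away from zero)
n=0: y=0, sp=1, e=sp−y=1; I=1, D=e−e_prev=1; u=1·1+1/2·1+2·1=3.5; next y=3/5·0+1/4·3.5=0.875
n=1: y=0.875, sp=-3, e=sp−y=-3.875; I=-2.875, D=e−e_prev=-4.875; u=1·(-3.875)+1/2·(-2.875)+2·(-4.875)=-15.0625; next y=3/5·0.875+1/4·(-15.0625)=-3.240625
n=2: y=-3.240625, sp=-3, e=sp−y=0.240625; I=-2.634375, D=e−e_prev=4.115625; u=1·0.240625+1/2·(-2.634375)+2·4.115625≈7.154688; next y=3/5·(-3.240625)+1/4·7.154688≈-0.155703
n=3: y≈-0.155703, sp=-3, e=sp−y≈-2.844297; I≈-5.478672, D=e−e_prev≈-3.084922; u=1·(-2.844297)+1/2·(-5.478672)+2·(-3.084922)≈-11.753477; next y=3/5·(-0.155703)+1/4·(-11.753477)≈-3.031791
n=4: y≈-3.031791, sp=-3, e=sp−y≈0.031791; I≈-5.446881, D=e−e_prev≈2.876088; u=1·0.031791+1/2·(-5.446881)+2·2.876088≈3.060526; next y=3/5·(-3.031791)+1/4·3.060526≈-1.053943
n=5: y≈-1.053943, sp=-3, e=sp−y≈-1.946057; I≈-7.392938, D=e−e_prev≈-1.977848; u=1·(-1.946057)+1/2·(-7.392938)+2·(-1.977848)≈-9.598222; next y=3/5·(-1.053943)+1/4·(-9.598222)≈-3.031921
n=6: y≈-3.031921, sp=-3, e=sp−y≈0.031921; I≈-7.361017, D=e−e_prev≈1.977978; u=1·0.031921+1/2·(-7.361017)+2·1.977978≈0.307370; next y=3/5·(-3.031921)+1/4·0.307370≈-1.742310
n=7: y≈-1.742310, sp=-3, e=sp−y≈-1.257690; I≈-8.618706, D=e−e_prev≈-1.289611; u=1·(-1.257690)+1/2·(-8.618706)+2·(-1.289611)≈-8.146264; next y=3/5·(-1.742310)+1/4·(-8.146264)≈-3.081952
n=8: y≈-3.081952, sp=-3, e=sp−y≈0.081952; I≈-8.536754, D=e−e_prev≈1.339642; u=1·0.081952+1/2·(-8.536754)+2·1.339642≈-1.507141; next y=3/5·(-3.081952)+1/4·(-1.507141)≈-2.225957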